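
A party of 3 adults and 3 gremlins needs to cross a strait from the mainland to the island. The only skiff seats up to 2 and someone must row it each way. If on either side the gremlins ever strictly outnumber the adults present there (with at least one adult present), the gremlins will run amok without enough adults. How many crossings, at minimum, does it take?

11

Counting alone: each trip to the island takes at most 2 across and each return brings at least 1 back, so after t trips out (and t−1 returns) at most 2t − (t−1) of the 6 are across; that first reaches 6 at t = 5, so at least 9 crossings are needed.
The safety rule pushes this higher. Following every safe sequence of crossings, the most of the 6 that can be at the island as the skiff arrives there on crossing 9 is 5 — never all 6.
So no plan with fewer than 11 crossings exists, and this one achieves 11:
1. 2 gremlins → the island.  (the mainland: 3A 1G; the island: 0A 2G)
2. 1 gremlin ← the mainland.  (the mainland: 3A 2G; the island: 0A 1G)
3. 2 gremlins → the island.  (the mainland: 3A 0G; the island: 0A 3G)
4. 1 gremlin ← the mainland.  (the mainland: 3A 1G; the island: 0A 2G)
5. 2 adults → the island.  (the mainland: 1A 1G; the island: 2A 2G)
6. 1 adult and 1 gremlin ← the mainland.  (the mainland: 2A 2G; the island: 1A 1G)
7. 2 adults → the island.  (the mainland: 0A 2G; the island: 3A 1G)
8. 1 gremlin ← the mainland.  (the mainland: 0A 3G; the island: 3A 0G)
9. 2 gremlins → the island.  (the mainland: 0A 1G; the island: 3A 2G)
10. 1 gremlin ← the mainland.  (the mainland: 0A 2G; the island: 3A 1G)
11. 2 gremlins → the island.  (the mainland: 0A 0G; the island: 3A 3G)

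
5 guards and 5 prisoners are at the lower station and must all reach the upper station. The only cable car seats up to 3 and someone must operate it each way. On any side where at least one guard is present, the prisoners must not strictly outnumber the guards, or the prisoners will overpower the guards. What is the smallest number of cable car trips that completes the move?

11

Counting alone: each trip to the upper station takes at most 3 across and each return brings at least 1 back, so after t trips out (and t−1 returns) at most 3t − (t−1) of the 10 are across; that first reaches 10 at t = 5, so at least 9 crossings are needed.
The safety rule pushes this higher. Following every safe sequence of crossings, the most of the 10 that can be at the upper station as the cable car arrives there on crossing 9 is 9 — never all 10.
So no plan with fewer than 11 crossings exists, and this one achieves 11:
1. 2 prisoners → the upper station.  (the lower station: 5G 3P; the upper station: 0G 2P)
2. 1 prisoner ← the lower station.  (the lower station: 5G 4P; the upper station: 0G 1P)
3. 3 prisoners → the upper station.  (the lower station: 5G 1P; the upper station: 0G 4P)
4. 1 prisoner ← the lower station.  (the lower station: 5G 2P; the upper station: 0G 3P)
5. 3 guards → the upper station.  (the lower station: 2G 2P; the upper station: 3G 3P)
6. 1 guard and 1 prisoner ← the lower station.  (the lower station: 3G 3P; the upper station: 2G 2P)
7. 3 guards → the upper station.  (the lower station: 0G 3P; the upper station: 5G 2P)
8. 1 prisoner ← the lower station.  (the lower station: 0G 4P; the upper station: 5G 1P)
9. 2 prisoners → the upper station.  (the lower station: 0G 2P; the upper station: 5G 3P)
10. 1 prisoner ← the lower station.  (the lower station: 0G 3P; the upper station: 5G 2P)
11. 3 prisoners → the upper station.  (the lower station: 0G 0P; the upper station: 5G 5P)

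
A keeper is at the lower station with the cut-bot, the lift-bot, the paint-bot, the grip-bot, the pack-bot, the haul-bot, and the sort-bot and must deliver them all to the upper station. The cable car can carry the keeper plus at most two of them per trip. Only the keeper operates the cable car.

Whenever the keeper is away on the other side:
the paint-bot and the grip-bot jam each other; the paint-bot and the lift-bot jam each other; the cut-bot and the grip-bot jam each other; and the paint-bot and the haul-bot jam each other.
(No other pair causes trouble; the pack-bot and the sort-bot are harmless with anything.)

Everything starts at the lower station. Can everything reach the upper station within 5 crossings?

No

Counting alone: the keeper can take at most 2 across per trip to the upper station, so moving all 7 needs at least 4 loaded trips out, with a return between consecutive ones — at least 7 crossings.
Since 5 < 7, 5 crossings cannot be enough. (The shortest complete plan in fact takes 7:)
1. Keeper goes to the upper station with the cut-bot and the paint-bot.  [the lower station: the grip-bot, the haul-bot, the lift-bot, the pack-bot, the sort-bot | the upper station: the cut-bot, the paint-bot]
2. Keeper goes back to the lower station alone.  [the lower station: the grip-bot, the haul-bot, the lift-bot, the pack-bot, the sort-bot | the upper station: the cut-bot, the paint-bot]
3. Keeper goes to the upper station with the pack-bot and the sort-bot.  [the lower station: the grip-bot, the haul-bot, the lift-bot | the upper station: the cut-bot, the pack-bot, the paint-bot, the sort-bot]
4. Keeper goes back to the lower station alone.  [the lower station: the grip-bot, the haul-bot, the lift-bot | the upper station: the cut-bot, the pack-bot, the paint-bot, the sort-bot]
5. Keeper goes to the upper station with the haul-bot and the lift-bot.  [the lower station: the grip-bot | the upper station: the cut-bot, the haul-bot, the lift-bot, the pack-bot, the paint-bot, the sort-bot]
6. Keeper goes back to the lower station with the paint-bot.  [the lower station: the grip-bot, the paint-bot | the upper station: the cut-bot, the haul-bot, the lift-bot, the pack-bot, the sort-bot]
7. Keeper goes to the upper station with the grip-bot and the paint-bot.  [the lower station: — | the upper station: the cut-bot, the grip-bot, the haul-bot, the lift-bot, the pack-bot, the paint-bot, the sort-bot]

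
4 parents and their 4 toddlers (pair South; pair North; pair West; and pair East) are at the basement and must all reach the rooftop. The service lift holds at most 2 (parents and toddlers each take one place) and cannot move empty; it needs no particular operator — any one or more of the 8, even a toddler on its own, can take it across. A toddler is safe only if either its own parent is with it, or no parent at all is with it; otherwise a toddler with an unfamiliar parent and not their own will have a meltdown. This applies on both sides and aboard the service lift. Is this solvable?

Following every safe sequence of crossings from the start, the most of the 8 that can be at the rooftop as the service lift arrives there on crossings 1, 3, 5 is 2, 3, 4 respectively; the best ever achieved is 4 of 8.
From crossing 7 on, no configuration arises that was not already reachable earlier: only 44 distinct safe configurations (who is on which side, and where the service lift is) can ever be reached, none of them has everyone across, and every continuation just revisits them. So no valid plan exists.

No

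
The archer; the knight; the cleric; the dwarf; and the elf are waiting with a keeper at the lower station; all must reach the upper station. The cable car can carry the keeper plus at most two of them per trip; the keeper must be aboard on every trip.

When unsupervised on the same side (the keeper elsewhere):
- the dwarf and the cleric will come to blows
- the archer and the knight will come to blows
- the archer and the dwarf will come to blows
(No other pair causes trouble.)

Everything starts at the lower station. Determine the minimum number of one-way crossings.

5

Counting alone: the keeper can take at most 2 across per trip to the upper station, so moving all 5 needs at least 3 loaded trips out, with a return between consecutive ones — at least 5 crossings.
The plan below uses exactly 5 crossings, so it is optimal:
1. Keeper goes to the upper station with the archer and the cleric.
2. Keeper goes back to the lower station alone.
3. Keeper goes to the upper station with the elf.
4. Keeper goes back to the lower station alone.
5. Keeper goes to the upper station with the dwarf and the knight.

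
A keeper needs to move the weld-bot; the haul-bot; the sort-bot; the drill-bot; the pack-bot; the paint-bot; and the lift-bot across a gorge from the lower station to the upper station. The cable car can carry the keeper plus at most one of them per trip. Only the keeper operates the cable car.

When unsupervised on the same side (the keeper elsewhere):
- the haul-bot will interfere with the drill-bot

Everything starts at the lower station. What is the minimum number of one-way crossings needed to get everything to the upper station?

Counting alone: the keeper can take at most 1 across per trip to the upper station, so moving all 7 needs at least 7 loaded trips out, with a return between consecutive ones — at least 13 crossings.
The plan below uses exactly 13 crossings, so it is optimal:
1. Keeper goes to the upper station with the haul-bot.  [the lower station: the drill-bot, the lift-bot, the pack-bot, the paint-bot, the sort-bot, the weld-bot | the upper station: the haul-bot]
2. Keeper goes back to the lower station alone.  [the lower station: the drill-bot, the lift-bot, the pack-bot, the paint-bot, the sort-bot, the weld-bot | the upper station: the haul-bot]
3. Keeper goes to the upper station with the weld-bot.  [the lower station: the drill-bot, the lift-bot, the pack-bot, the paint-bot, the sort-bot | the upper station: the haul-bot, the weld-bot]
4. Keeper goes back to the lower station alone.  [the lower station: the drill-bot, the lift-bot, the pack-bot, the paint-bot, the sort-bot | the upper station: the haul-bot, the weld-bot]
5. Keeper goes to the upper station with the sort-bot.  [the lower station: the drill-bot, the lift-bot, the pack-bot, the paint-bot | the upper station: the haul-bot, the sort-bot, the weld-bot]
6. Keeper goes back to the lower station alone.  [the lower station: the drill-bot, the lift-bot, the pack-bot, the paint-bot | the upper station: the haul-bot, the sort-bot, the weld-bot]
7. Keeper goes to the upper station with the pack-bot.  [the lower station: the drill-bot, the lift-bot, the paint-bot | the upper station: the haul-bot, the pack-bot, the sort-bot, the weld-bot]
8. Keeper goes back to the lower station alone.  [the lower station: the drill-bot, the lift-bot, the paint-bot | the upper station: the haul-bot, the pack-bot, the sort-bot, the weld-bot]
9. Keeper goes to the upper station with the paint-bot.  [the lower station: the drill-bot, the lift-bot | the upper station: the haul-bot, the pack-bot, the paint-bot, the sort-bot, the weld-bot]
10. Keeper goes back to the lower station alone.  [the lower station: the drill-bot, the lift-bot | the upper station: the haul-bot, the pack-bot, the paint-bot, the sort-bot, the weld-bot]
11. Keeper goes to the upper station with the lift-bot.  [the lower station: the drill-bot | the upper station: the haul-bot, the lift-bot, the pack-bot, the paint-bot, the sort-bot, the weld-bot]
12. Keeper goes back to the lower station alone.  [the lower station: the drill-bot | the upper station: the haul-bot, the lift-bot, the pack-bot, the paint-bot, the sort-bot, the weld-bot]
13. Keeper goes to the upper station with the drill-bot.  [the lower station: — | the upper station: the drill-bot, the haul-bot, the lift-bot, the pack-bot, the paint-bot, the sort-bot, the weld-bot]

13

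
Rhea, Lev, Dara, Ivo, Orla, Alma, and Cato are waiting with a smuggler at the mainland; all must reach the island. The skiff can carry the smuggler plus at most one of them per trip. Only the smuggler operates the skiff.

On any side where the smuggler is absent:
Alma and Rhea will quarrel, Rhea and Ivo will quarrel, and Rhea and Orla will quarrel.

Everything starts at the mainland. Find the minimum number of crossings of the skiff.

Following every safe sequence of crossings from the start, the most of the 7 that can be at the island as the skiff arrives there on crossings 1, 3, 5, 7, 9 is 1, 2, 3, 4, 5 respectively; the best ever achieved is 5 of 7.
From crossing 11 on, no configuration arises that was not already reachable earlier: only 72 distinct safe configurations (who is on which side, and where the skiff is) can ever be reached, none of them has everyone across, and every continuation just revisits them. So no valid plan exists.

impossible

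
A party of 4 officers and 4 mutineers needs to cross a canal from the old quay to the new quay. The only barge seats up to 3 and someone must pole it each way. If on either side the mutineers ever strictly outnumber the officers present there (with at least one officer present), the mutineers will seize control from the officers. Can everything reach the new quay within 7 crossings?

Counting alone: each trip to the new quay takes at most 3 across and each return brings at least 1 back, so after t trips out (and t−1 returns) at most 3t − (t−1) of the 8 are across; that first reaches 8 at t = 4, so at least 7 crossings are needed.
The safety rule pushes this higher. Following every safe sequence of crossings, the most of the 8 that can be at the new quay as the barge arrives there on crossing 7 is 7 — never all 8.
So the move cannot be finished within 7 crossings. (The shortest complete plan takes 9:)
1. 2 mutineers → the new quay.  (the old quay: 4O 2M; the new quay: 0O 2M)
2. 1 mutineer ← the old quay.  (the old quay: 4O 3M; the new quay: 0O 1M)
3. 3 mutineers → the new quay.  (the old quay: 4O 0M; the new quay: 0O 4M)
4. 1 mutineer ← the old quay.  (the old quay: 4O 1M; the new quay: 0O 3M)
5. 3 officers → the new quay.  (the old quay: 1O 1M; the new quay: 3O 3M)
6. 1 officer and 1 mutineer ← the old quay.  (the old quay: 2O 2M; the new quay: 2O 2M)
7. 2 officers → the new quay.  (the old quay: 0O 2M; the new quay: 4O 2M)
8. 1 mutineer ← the old quay.  (the old quay: 0O 3M; the new quay: 4O 1M)
9. 3 mutineers → the new quay.  (the old quay: 0O 0M; the new quay: 4O 4M)

No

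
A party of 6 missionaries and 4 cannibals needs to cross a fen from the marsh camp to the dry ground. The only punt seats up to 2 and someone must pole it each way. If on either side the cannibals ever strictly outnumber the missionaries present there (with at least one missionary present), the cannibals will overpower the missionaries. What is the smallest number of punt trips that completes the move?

Counting alone: each trip to the dry ground takes at most 2 across and each return brings at least 1 back, so after t trips out (and t−1 returns) at most 2t − (t−1) of the 10 are across; that first reaches 10 at t = 9, so at least 17 crossings are needed.
The plan below uses exactly 17 crossings, so it is optimal:
1. 2 cannibals → the dry ground.  (the marsh camp: 6M 2C; the dry ground: 0M 2C)
2. 1 cannibal ← the marsh camp.  (the marsh camp: 6M 3C; the dry ground: 0M 1C)
3. 2 cannibals → the dry ground.  (the marsh camp: 6M 1C; the dry ground: 0M 3C)
4. 1 cannibal ← the marsh camp.  (the marsh camp: 6M 2C; the dry ground: 0M 2C)
5. 2 missionaries → the dry ground.  (the marsh camp: 4M 2C; the dry ground: 2M 2C)
6. 1 cannibal ← the marsh camp.  (the marsh camp: 4M 3C; the dry ground: 2M 1C)
7. 1 missionary and 1 cannibal → the dry ground.  (the marsh camp: 3M 2C; the dry ground: 3M 2C)
8. 1 cannibal ← the marsh camp.  (the marsh camp: 3M 3C; the dry ground: 3M 1C)
9. 2 cannibals → the dry ground.  (the marsh camp: 3M 1C; the dry ground: 3M 3C)
10. 1 cannibal ← the marsh camp.  (the marsh camp: 3M 2C; the dry ground: 3M 2C)
11. 1 missionary and 1 cannibal → the dry ground.  (the marsh camp: 2M 1C; the dry ground: 4M 3C)
12. 1 cannibal ← the marsh camp.  (the marsh camp: 2M 2C; the dry ground: 4M 2C)
13. 2 cannibals → the dry ground.  (the marsh camp: 2M 0C; the dry ground: 4M 4C)
14. 1 cannibal ← the marsh camp.  (the marsh camp: 2M 1C; the dry ground: 4M 3C)
15. 1 missionary and 1 cannibal → the dry ground.  (the marsh camp: 1M 0C; the dry ground: 5M 4C)
16. 1 cannibal ← the marsh camp.  (the marsh camp: 1M 1C; the dry ground: 5M 3C)
17. 1 missionary and 1 cannibal → the dry ground.  (the marsh camp: 0M 0C; the dry ground: 6M 4C)

17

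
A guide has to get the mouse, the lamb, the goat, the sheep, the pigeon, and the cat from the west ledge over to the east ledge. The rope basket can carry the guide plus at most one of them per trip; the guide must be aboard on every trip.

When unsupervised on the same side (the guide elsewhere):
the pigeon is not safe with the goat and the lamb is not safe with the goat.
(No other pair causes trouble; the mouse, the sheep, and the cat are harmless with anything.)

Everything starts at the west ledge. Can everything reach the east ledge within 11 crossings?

Counting alone: the guide can take at most 1 across per trip to the east ledge, so moving all 6 needs at least 6 loaded trips out, with a return between consecutive ones — at least 11 crossings.
The safety rule pushes this higher. Following every safe sequence of crossings, the most of the 6 that can be at the east ledge as the rope basket arrives there on crossing 11 is 5 — never all 6.
So the move cannot be finished within 11 crossings. (The shortest complete plan takes 13:)
1. Guide goes to the east ledge with the goat.  [the west ledge: the cat, the lamb, the mouse, the pigeon, the sheep | the east ledge: the goat]
2. Guide goes back to the west ledge alone.  [the west ledge: the cat, the lamb, the mouse, the pigeon, the sheep | the east ledge: the goat]
3. Guide goes to the east ledge with the mouse.  [the west ledge: the cat, the lamb, the pigeon, the sheep | the east ledge: the goat, the mouse]
4. Guide goes back to the west ledge alone.  [the west ledge: the cat, the lamb, the pigeon, the sheep | the east ledge: the goat, the mouse]
5. Guide goes to the east ledge with the lamb.  [the west ledge: the cat, the pigeon, the sheep | the east ledge: the goat, the lamb, the mouse]
6. Guide goes back to the west ledge with the goat.  [the west ledge: the cat, the goat, the pigeon, the sheep | the east ledge: the lamb, the mouse]
7. Guide goes to the east ledge with the pigeon.  [the west ledge: the cat, the goat, the sheep | the east ledge: the lamb, the mouse, the pigeon]
8. Guide goes back to the west ledge alone.  [the west ledge: the cat, the goat, the sheep | the east ledge: the lamb, the mouse, the pigeon]
9. Guide goes to the east ledge with the sheep.  [the west ledge: the cat, the goat | the east ledge: the lamb, the mouse, the pigeon, the sheep]
10. Guide goes back to the west ledge alone.  [the west ledge: the cat, the goat | the east ledge: the lamb, the mouse, the pigeon, the sheep]
11. Guide goes to the east ledge with the cat.  [the west ledge: the goat | the east ledge: the cat, the lamb, the mouse, the pigeon, the sheep]
12. Guide goes back to the west ledge alone.  [the west ledge: the goat | the east ledge: the cat, the lamb, the mouse, the pigeon, the sheep]
13. Guide goes to the east ledge with the goat.  [the west ledge: — | the east ledge: the cat, the goat, the lamb, the mouse, the pigeon, the sheep]

No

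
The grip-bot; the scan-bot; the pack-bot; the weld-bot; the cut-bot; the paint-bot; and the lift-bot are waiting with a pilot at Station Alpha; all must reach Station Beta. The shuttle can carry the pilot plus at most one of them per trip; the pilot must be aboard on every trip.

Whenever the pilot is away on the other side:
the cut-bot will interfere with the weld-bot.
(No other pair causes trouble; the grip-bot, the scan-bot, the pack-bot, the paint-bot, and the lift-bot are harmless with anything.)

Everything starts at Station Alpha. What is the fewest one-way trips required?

Counting alone: the pilot can take at most 1 across per trip to Station Beta, so moving all 7 needs at least 7 loaded trips out, with a return between consecutive ones — at least 13 crossings.
The plan below uses exactly 13 crossings, so it is optimal:
1. Pilot goes to Station Beta with the weld-bot.
2. Pilot goes back to Station Alpha alone.
3. Pilot goes to Station Beta with the grip-bot.
4. Pilot goes back to Station Alpha alone.
5. Pilot goes to Station Beta with the scan-bot.
6. Pilot goes back to Station Alpha alone.
7. Pilot goes to Station Beta with the pack-bot.
8. Pilot goes back to Station Alpha alone.
9. Pilot goes to Station Beta with the paint-bot.
10. Pilot goes back to Station Alpha alone.
11. Pilot goes to Station Beta with the lift-bot.
12. Pilot goes back to Station Alpha alone.
13. Pilot goes to Station Beta with the cut-bot.

13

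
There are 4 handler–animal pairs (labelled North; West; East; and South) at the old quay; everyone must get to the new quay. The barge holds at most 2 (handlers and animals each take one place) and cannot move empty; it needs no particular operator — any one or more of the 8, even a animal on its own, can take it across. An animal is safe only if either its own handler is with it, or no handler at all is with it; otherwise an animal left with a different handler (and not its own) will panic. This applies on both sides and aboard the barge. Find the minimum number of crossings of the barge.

impossible

Following every safe sequence of crossings from the start, the most of the 8 that can be at the new quay as the barge arrives there on crossings 1, 3, 5 is 2, 3, 4 respectively; the best ever achieved is 4 of 8.
From crossing 7 on, no configuration arises that was not already reachable earlier: only 44 distinct safe configurations (who is on which side, and where the barge is) can ever be reached, none of them has everyone across, and every continuation just revisits them. So no valid plan exists.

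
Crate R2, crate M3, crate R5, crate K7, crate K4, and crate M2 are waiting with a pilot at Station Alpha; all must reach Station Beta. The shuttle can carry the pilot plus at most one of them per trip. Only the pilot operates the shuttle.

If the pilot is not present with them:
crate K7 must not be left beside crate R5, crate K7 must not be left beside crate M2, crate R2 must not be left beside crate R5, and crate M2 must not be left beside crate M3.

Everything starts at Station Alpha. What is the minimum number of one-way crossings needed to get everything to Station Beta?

Whatever the first load, the items left behind include a forbidden pair without the pilot. No opening move is safe, so no plan exists.

impossible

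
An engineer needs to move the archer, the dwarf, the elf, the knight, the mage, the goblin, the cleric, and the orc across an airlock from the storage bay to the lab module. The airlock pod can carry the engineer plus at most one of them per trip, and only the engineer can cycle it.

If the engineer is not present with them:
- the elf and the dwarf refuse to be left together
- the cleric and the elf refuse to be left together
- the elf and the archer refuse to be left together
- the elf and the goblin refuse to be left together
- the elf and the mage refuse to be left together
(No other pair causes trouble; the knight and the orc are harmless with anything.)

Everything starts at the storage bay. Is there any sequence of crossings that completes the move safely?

Following every safe sequence of crossings from the start, the most of the 8 that can be at the lab module as the airlock pod arrives there on crossings 1, 3, 5, 7 is 1, 2, 3, 4 respectively; the best ever achieved is 4 of 8.
From crossing 9 on, no configuration arises that was not already reachable earlier: only 52 distinct safe configurations (who is on which side, and where the airlock pod is) can ever be reached, none of them has everyone across, and every continuation just revisits them. So no valid plan exists.

No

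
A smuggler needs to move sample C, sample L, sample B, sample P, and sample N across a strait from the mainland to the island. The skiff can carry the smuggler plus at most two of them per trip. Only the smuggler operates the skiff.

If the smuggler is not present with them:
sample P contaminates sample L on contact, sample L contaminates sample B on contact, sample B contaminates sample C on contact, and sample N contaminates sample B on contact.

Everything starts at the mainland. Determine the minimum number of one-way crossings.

5

Counting alone: the smuggler can take at most 2 across per trip to the island, so moving all 5 needs at least 3 loaded trips out, with a return between consecutive ones — at least 5 crossings.
The plan below uses exactly 5 crossings, so it is optimal:
1. Smuggler goes to the island with sample B and sample L.  [the mainland: sample C, sample N, sample P | the island: sample B, sample L]
2. Smuggler goes back to the mainland with sample B.  [the mainland: sample B, sample C, sample N, sample P | the island: sample L]
3. Smuggler goes to the island with sample C and sample N.  [the mainland: sample B, sample P | the island: sample C, sample L, sample N]
4. Smuggler goes back to the mainland alone.  [the mainland: sample B, sample P | the island: sample C, sample L, sample N]
5. Smuggler goes to the island with sample B and sample P.  [the mainland: — | the island: sample B, sample C, sample L, sample N, sample P]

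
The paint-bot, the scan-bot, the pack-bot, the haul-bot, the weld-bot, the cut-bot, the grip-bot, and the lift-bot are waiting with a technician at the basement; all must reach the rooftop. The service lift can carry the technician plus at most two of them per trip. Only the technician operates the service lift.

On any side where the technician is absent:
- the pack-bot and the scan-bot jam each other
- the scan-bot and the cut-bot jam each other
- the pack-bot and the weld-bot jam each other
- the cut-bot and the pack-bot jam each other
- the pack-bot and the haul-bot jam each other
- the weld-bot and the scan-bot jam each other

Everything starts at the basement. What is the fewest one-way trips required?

13

Counting alone: the technician can take at most 2 across per trip to the rooftop, so moving all 8 needs at least 4 loaded trips out, with a return between consecutive ones — at least 7 crossings.
The safety rule pushes this higher. Following every safe sequence of crossings, the most of the 8 that can be at the rooftop as the service lift arrives there on crossings 7, 9, 11 is 5, 6, 7 respectively — never all 8.
So no plan with fewer than 13 crossings exists, and this one achieves 13:
1. Technician goes to the rooftop with the pack-bot and the scan-bot.
2. Technician goes back to the basement with the scan-bot.
3. Technician goes to the rooftop with the paint-bot and the scan-bot.
4. Technician goes back to the basement with the scan-bot.
5. Technician goes to the rooftop with the haul-bot and the scan-bot.
6. Technician goes back to the basement with the pack-bot.
7. Technician goes to the rooftop with the grip-bot and the pack-bot.
8. Technician goes back to the basement with the pack-bot.
9. Technician goes to the rooftop with the lift-bot and the pack-bot.
10. Technician goes back to the basement with the pack-bot.
11. Technician goes to the rooftop with the cut-bot and the weld-bot.
12. Technician goes back to the basement with the scan-bot.
13. Technician goes to the rooftop with the pack-bot and the scan-bot.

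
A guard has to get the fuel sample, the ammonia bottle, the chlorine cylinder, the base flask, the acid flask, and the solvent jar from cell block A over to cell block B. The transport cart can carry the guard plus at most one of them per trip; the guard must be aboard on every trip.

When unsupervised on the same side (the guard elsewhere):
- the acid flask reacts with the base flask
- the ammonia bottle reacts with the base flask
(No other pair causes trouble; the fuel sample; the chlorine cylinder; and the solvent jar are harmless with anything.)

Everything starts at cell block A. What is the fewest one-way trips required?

13

Counting alone: the guard can take at most 1 across per trip to cell block B, so moving all 6 needs at least 6 loaded trips out, with a return between consecutive ones — at least 11 crossings.
The safety rule pushes this higher. Following every safe sequence of crossings, the most of the 6 that can be at cell block B as the transport cart arrives there on crossing 11 is 5 — never all 6.
So no plan with fewer than 13 crossings exists, and this one achieves 13:
1. Guard goes to cell block B with the base flask.
2. Guard goes back to cell block A alone.
3. Guard goes to cell block B with the fuel sample.
4. Guard goes back to cell block A alone.
5. Guard goes to cell block B with the ammonia bottle.
6. Guard goes back to cell block A with the base flask.
7. Guard goes to cell block B with the acid flask.
8. Guard goes back to cell block A alone.
9. Guard goes to cell block B with the chlorine cylinder.
10. Guard goes back to cell block A alone.
11. Guard goes to cell block B with the solvent jar.
12. Guard goes back to cell block A alone.
13. Guard goes to cell block B with the base flask.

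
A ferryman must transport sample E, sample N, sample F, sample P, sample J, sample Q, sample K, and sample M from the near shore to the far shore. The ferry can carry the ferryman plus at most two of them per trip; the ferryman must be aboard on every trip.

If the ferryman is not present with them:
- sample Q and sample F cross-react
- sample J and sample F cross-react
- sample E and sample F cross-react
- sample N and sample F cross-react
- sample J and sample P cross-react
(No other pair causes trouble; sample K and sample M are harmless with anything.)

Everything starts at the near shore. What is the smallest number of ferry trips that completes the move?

Counting alone: the ferryman can take at most 2 across per trip to the far shore, so moving all 8 needs at least 4 loaded trips out, with a return between consecutive ones — at least 7 crossings.
The safety rule pushes this higher. Following every safe sequence of crossings, the most of the 8 that can be at the far shore as the ferry arrives there on crossing 7 is 7 — never all 8.
So no plan with fewer than 9 crossings exists, and this one achieves 9:
1. Ferryman goes to the far shore with sample F and sample P.
2. Ferryman goes back to the near shore alone.
3. Ferryman goes to the far shore with sample E and sample N.
4. Ferryman goes back to the near shore with sample F.
5. Ferryman goes to the far shore with sample J and sample Q.
6. Ferryman goes back to the near shore with sample P.
7. Ferryman goes to the far shore with sample K and sample M.
8. Ferryman goes back to the near shore alone.
9. Ferryman goes to the far shore with sample F and sample P.

9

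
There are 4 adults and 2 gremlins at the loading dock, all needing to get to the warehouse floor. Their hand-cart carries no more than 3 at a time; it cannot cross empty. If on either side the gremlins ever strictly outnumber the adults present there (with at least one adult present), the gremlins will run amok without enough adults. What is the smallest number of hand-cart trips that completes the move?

Counting alone: each trip to the warehouse floor takes at most 3 across and each return brings at least 1 back, so after t trips out (and t−1 returns) at most 3t − (t−1) of the 6 are across; that first reaches 6 at t = 3, so at least 5 crossings are needed.
The plan below uses exactly 5 crossings, so it is optimal:
1. 2 gremlins → the warehouse floor.  (the loading dock: 4A 0G; the warehouse floor: 0A 2G)
2. 1 gremlin ← the loading dock.  (the loading dock: 4A 1G; the warehouse floor: 0A 1G)
3. 2 adults and 1 gremlin → the warehouse floor.  (the loading dock: 2A 0G; the warehouse floor: 2A 2G)
4. 1 gremlin ← the loading dock.  (the loading dock: 2A 1G; the warehouse floor: 2A 1G)
5. 2 adults and 1 gremlin → the warehouse floor.  (the loading dock: 0A 0G; the warehouse floor: 4A 2G)

5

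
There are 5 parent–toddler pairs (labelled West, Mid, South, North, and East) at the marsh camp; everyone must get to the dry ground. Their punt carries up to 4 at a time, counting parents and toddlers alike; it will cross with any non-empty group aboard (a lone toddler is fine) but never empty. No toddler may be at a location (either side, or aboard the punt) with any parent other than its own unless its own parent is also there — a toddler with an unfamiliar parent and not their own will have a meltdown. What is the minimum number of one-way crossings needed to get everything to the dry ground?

7

Counting alone: each trip to the dry ground takes at most 4 across and each return brings at least 1 back, so after t trips out (and t−1 returns) at most 4t − (t−1) of the 10 are across; that first reaches 10 at t = 3, so at least 5 crossings are needed.
The safety rule pushes this higher. Following every safe sequence of crossings, the most of the 10 that can be at the dry ground as the punt arrives there on crossing 5 is 9 — never all 10.
So no plan with fewer than 7 crossings exists, and this one achieves 7:
1. parent West and toddler West cross → the dry ground.
2. parent West crosses ← the marsh camp.
3. toddler East, toddler Mid, toddler North, and toddler South cross → the dry ground.
4. toddler West crosses ← the marsh camp.
5. parent East, parent Mid, parent North, and parent South cross → the dry ground.
6. parent Mid and toddler Mid cross ← the marsh camp.
7. parent Mid, parent West, toddler Mid, and toddler West cross → the dry ground.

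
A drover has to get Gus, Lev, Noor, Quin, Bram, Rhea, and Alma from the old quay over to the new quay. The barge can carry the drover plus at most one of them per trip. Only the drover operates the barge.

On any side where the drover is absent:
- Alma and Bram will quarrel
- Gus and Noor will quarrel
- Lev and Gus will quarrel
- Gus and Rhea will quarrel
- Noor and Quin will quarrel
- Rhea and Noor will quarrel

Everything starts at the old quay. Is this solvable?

No

Whatever the first load, the items left behind include a forbidden pair without the drover. No opening move is safe, so no plan exists.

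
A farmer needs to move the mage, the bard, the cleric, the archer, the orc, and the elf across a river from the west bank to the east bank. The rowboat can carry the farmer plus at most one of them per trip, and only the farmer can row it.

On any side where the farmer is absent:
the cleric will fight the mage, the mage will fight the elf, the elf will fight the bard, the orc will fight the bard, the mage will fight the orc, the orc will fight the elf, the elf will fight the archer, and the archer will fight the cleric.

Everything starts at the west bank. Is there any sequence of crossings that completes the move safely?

Whatever the first load, the items left behind include a forbidden pair without the farmer. No opening move is safe, so no plan exists.

No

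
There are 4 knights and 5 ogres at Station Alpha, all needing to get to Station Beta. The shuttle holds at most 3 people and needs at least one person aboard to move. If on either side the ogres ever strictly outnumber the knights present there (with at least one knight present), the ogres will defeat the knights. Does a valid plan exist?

The ogres already outnumber the knights at Station Alpha before anyone moves, so the starting position itself is disallowed.

No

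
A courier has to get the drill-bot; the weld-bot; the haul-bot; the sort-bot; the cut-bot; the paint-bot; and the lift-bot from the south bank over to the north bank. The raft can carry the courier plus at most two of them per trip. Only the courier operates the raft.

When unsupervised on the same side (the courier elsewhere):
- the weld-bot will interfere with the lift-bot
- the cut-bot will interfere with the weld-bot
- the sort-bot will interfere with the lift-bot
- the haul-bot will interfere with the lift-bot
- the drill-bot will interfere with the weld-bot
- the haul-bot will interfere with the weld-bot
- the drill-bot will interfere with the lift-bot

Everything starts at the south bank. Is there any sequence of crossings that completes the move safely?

1. Courier goes to the north bank with the lift-bot and the weld-bot.
2. Courier goes back to the south bank with the weld-bot.
3. Courier goes to the north bank with the sort-bot and the weld-bot.
4. Courier goes back to the south bank with the lift-bot.
5. Courier goes to the north bank with the drill-bot and the haul-bot.
6. Courier goes back to the south bank with the weld-bot.
7. Courier goes to the north bank with the cut-bot and the weld-bot.
8. Courier goes back to the south bank with the weld-bot.
9. Courier goes to the north bank with the paint-bot and the weld-bot.
10. Courier goes back to the south bank with the weld-bot.
11. Courier goes to the north bank with the lift-bot and the weld-bot.

Yes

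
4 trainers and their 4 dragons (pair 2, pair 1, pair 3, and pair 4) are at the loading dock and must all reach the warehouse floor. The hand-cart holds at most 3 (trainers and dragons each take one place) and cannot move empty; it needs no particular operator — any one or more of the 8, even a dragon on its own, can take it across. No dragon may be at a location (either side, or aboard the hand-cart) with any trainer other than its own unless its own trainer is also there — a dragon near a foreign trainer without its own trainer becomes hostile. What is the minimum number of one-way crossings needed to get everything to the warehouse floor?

Counting alone: each trip to the warehouse floor takes at most 3 across and each return brings at least 1 back, so after t trips out (and t−1 returns) at most 3t − (t−1) of the 8 are across; that first reaches 8 at t = 4, so at least 7 crossings are needed.
The safety rule pushes this higher. Following every safe sequence of crossings, the most of the 8 that can be at the warehouse floor as the hand-cart arrives there on crossing 7 is 7 — never all 8.
So no plan with fewer than 9 crossings exists, and this one achieves 9:
1. dragon 2 and trainer 2 cross → the warehouse floor.
2. trainer 2 crosses ← the loading dock.
3. dragon 1, trainer 1, and trainer 2 cross → the warehouse floor.
4. dragon 2 and trainer 2 cross ← the loading dock.
5. trainer 2, trainer 3, and trainer 4 cross → the warehouse floor.
6. dragon 1 crosses ← the loading dock.
7. dragon 1 and dragon 2 cross → the warehouse floor.
8. dragon 2 crosses ← the loading dock.
9. dragon 2, dragon 3, and dragon 4 cross → the warehouse floor.

9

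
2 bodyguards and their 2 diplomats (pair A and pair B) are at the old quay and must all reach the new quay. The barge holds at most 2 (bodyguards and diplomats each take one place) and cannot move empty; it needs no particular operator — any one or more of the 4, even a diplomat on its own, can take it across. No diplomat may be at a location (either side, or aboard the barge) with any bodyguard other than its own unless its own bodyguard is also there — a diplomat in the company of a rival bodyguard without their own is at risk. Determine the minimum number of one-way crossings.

Counting alone: each trip to the new quay takes at most 2 across and each return brings at least 1 back, so after t trips out (and t−1 returns) at most 2t − (t−1) of the 4 are across; that first reaches 4 at t = 3, so at least 5 crossings are needed.
The plan below uses exactly 5 crossings, so it is optimal:
1. bodyguard A and diplomat A cross → the new quay.
2. bodyguard A crosses ← the old quay.
3. bodyguard A and bodyguard B cross → the new quay.
4. bodyguard B crosses ← the old quay.
5. bodyguard B and diplomat B cross → the new quay.

5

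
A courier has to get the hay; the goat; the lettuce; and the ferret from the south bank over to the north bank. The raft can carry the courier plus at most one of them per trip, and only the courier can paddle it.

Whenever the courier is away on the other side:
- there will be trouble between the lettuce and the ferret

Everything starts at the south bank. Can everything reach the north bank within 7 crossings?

Yes

Yes — this plan uses 7 crossings (≤ 7):
1. Courier goes to the north bank with the lettuce.
2. Courier goes back to the south bank alone.
3. Courier goes to the north bank with the hay.
4. Courier goes back to the south bank alone.
5. Courier goes to the north bank with the goat.
6. Courier goes back to the south bank alone.
7. Courier goes to the north bank with the ferret.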